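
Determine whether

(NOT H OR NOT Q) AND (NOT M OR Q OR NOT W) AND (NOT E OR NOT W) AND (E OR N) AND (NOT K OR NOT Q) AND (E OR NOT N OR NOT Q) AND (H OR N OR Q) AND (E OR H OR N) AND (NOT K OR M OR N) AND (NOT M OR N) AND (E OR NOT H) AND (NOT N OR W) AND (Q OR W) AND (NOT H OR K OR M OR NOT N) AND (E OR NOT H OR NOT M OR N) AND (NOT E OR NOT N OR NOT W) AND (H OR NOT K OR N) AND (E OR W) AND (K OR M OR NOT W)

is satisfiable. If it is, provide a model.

Set M = False.
Try H = True:
  (NOT H OR NOT Q) forces Q = False.
  (E OR NOT H) forces E = True.
  (NOT E OR NOT W) forces W = False.
  clause (Q OR W) is falsified — backtrack.
So H = False.
Set N = False.
  then (E OR N) forces E = True.
  then (H OR N OR Q) forces Q = True.
  then (NOT K OR M OR N) forces K = False.
  then (K OR M OR NOT W) forces W = False.
All clauses satisfied.

M=F; H=F; N=F; E=T; K=F; Q=T; W=F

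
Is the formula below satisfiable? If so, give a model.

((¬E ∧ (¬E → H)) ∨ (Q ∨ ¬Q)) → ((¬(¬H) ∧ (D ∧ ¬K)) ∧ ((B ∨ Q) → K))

Q = False, H = True, E = False, K = False, B = False, D = True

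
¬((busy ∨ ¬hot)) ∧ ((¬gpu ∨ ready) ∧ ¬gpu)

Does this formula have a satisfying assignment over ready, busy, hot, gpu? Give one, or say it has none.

ready=F, busy=F, hot=T, gpu=F

  ¬((busy ∨ ¬hot)) = True
    busy ∨ ¬hot = False
      ¬hot = False
  (¬gpu ∨ ready) ∧ ¬gpu = True
    ¬gpu ∨ ready = True
      ¬gpu = True
    ¬gpu = True
Both conjuncts True, so the formula holds.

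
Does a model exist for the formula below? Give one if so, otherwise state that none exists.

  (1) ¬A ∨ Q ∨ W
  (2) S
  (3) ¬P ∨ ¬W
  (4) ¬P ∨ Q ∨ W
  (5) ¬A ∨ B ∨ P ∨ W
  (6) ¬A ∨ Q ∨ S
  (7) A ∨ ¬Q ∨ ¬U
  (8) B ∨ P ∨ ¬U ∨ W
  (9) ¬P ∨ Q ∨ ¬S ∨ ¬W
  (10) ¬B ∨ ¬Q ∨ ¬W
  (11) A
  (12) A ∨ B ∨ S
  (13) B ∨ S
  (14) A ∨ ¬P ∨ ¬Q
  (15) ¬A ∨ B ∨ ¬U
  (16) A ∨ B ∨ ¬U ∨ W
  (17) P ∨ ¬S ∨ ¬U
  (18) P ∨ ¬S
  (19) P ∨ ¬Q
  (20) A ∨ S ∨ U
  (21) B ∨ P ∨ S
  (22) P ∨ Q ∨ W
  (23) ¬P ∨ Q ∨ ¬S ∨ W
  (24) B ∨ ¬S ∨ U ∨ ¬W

Unit clause (S) forces S = True.
Unit clause (A) forces A = True.
In (P ∨ ¬S) only P is left, so P = True.
In (¬P ∨ ¬W) only ¬W is left, so W = False.
In (¬P ∨ Q ∨ W) only Q is left, so Q = True.
Set B = False.
  then (¬A ∨ B ∨ ¬U) forces U = False.
All clauses satisfied.

S: True, W: False, B: False, P: True, U: False, A: True, Q: True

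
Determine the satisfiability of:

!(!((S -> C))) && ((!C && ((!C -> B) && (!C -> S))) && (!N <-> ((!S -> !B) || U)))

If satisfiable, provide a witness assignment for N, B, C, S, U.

Case C = True: the conjunct !C is False.
Case C = False: the formula simplifies to !(!(!S)) && ((B && S) && (!N <-> ((!S -> !B) || U))).
  S = True: the conjunct !(!(!S)) becomes !(!False) = False.
  S = False: the conjunct S is False.
Both cases fail — unsatisfiable.

Unsatisfiable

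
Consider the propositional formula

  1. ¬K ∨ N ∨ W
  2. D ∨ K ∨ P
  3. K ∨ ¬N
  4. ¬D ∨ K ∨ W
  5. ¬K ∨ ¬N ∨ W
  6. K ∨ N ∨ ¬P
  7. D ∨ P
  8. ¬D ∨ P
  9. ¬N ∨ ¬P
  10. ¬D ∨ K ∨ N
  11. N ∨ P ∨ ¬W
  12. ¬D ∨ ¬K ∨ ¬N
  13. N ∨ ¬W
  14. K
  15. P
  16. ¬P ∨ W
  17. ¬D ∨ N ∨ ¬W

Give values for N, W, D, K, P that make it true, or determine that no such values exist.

Case K = True:
  (P) forces P = True.
  (¬N ∨ ¬P) forces N = False.
  (¬K ∨ N ∨ W) forces W = True.
  Clause (N ∨ ¬W) is falsified — contradiction.
Case K = False:
  Clause (K) is falsified — contradiction.
Both cases fail, so the formula is unsatisfiable.

The formula is unsatisfiable.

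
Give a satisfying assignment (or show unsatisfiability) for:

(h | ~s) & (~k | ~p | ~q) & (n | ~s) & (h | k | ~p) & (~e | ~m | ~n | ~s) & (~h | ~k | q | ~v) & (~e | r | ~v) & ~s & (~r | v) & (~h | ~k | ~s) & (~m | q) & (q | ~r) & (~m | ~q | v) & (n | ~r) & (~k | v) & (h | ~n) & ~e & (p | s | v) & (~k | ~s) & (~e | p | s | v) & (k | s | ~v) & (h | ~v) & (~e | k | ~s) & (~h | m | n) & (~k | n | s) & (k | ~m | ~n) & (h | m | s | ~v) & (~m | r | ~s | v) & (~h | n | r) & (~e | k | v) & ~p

Unit clause (~s) forces s = False.
Unit clause (~e) forces e = False.
Unit clause (~p) forces p = False.
In (p | s | v) only v is left, so v = True.
In (k | s | ~v) only k is left, so k = True.
In (h | ~v) only h is left, so h = True.
In (~k | n | s) only n is left, so n = True.
In (~h | ~k | q | ~v) only q is left, so q = True.
Set m = False.
Set r = False.
All clauses satisfied.

s = False, e = False, k = True, m = False, h = True, v = True, p = False, q = True, n = True, r = False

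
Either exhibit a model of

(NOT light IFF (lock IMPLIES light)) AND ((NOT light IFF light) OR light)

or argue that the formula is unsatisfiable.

Case light = True: the conjunct NOT light IFF (lock IMPLIES light) becomes NOT True IFF (lock IMPLIES True) = False.
Case light = False: the conjunct (NOT light IFF light) OR light becomes (True IFF False) OR False = False.
Both cases fail — unsatisfiable.

No satisfying assignment exists.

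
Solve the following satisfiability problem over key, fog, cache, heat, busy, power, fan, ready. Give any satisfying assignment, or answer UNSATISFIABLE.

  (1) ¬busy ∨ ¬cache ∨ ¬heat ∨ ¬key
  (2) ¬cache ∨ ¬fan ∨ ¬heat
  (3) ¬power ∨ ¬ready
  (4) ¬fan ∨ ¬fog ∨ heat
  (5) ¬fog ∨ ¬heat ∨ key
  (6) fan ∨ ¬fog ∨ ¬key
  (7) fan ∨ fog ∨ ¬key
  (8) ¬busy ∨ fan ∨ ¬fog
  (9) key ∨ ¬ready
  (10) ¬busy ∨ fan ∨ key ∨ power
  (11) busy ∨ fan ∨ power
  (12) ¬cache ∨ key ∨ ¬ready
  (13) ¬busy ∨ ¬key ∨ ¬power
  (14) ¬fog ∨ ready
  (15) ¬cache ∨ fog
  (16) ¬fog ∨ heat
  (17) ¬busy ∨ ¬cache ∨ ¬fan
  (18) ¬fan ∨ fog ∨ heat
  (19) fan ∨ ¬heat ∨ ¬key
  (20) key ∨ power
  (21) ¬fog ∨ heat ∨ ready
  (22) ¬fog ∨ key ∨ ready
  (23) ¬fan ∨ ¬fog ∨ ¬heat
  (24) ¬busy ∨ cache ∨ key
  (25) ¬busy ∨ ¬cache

key = False; fog = False; cache = False; heat = True; busy = False; power = True; fan = False; ready = False

Set key = False.
  then (key ∨ ¬ready) forces ready = False.
  then (¬fog ∨ ready) forces fog = False.
  then (¬cache ∨ fog) forces cache = False.
  then (key ∨ power) forces power = True.
  then (¬busy ∨ cache ∨ key) forces busy = False.
Set heat = True.
Set fan = False.
All clauses satisfied.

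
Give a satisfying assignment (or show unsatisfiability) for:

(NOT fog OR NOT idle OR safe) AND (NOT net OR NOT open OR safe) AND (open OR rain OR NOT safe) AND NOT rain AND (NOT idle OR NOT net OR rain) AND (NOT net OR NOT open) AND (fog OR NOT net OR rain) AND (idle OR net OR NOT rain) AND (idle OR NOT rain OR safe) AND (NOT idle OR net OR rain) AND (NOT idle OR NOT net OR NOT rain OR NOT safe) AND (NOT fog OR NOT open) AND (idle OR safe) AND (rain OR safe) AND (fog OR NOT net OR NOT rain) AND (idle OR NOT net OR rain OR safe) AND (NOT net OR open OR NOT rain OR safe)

safe = True; open = True; net = False; rain = False; fog = False; idle = False

Unit clause (NOT rain) forces rain = False.
In (rain OR safe) only safe is left, so safe = True.
In (open OR rain OR NOT safe) only open is left, so open = True.
In (NOT net OR NOT open) only NOT net is left, so net = False.
In (NOT idle OR net OR rain) only NOT idle is left, so idle = False.
In (NOT fog OR NOT open) only NOT fog is left, so fog = False.
All clauses satisfied.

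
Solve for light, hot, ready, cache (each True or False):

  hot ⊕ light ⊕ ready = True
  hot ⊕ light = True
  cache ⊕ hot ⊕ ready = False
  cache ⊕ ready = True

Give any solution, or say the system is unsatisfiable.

light = False; hot = True; ready = False; cache = True

hot ⊕ light ⊕ ready = T ⊕ F ⊕ F = True ✓
hot ⊕ light = T ⊕ F = True ✓
cache ⊕ hot ⊕ ready = T ⊕ T ⊕ F = False ✓
cache ⊕ ready = T ⊕ F = True ✓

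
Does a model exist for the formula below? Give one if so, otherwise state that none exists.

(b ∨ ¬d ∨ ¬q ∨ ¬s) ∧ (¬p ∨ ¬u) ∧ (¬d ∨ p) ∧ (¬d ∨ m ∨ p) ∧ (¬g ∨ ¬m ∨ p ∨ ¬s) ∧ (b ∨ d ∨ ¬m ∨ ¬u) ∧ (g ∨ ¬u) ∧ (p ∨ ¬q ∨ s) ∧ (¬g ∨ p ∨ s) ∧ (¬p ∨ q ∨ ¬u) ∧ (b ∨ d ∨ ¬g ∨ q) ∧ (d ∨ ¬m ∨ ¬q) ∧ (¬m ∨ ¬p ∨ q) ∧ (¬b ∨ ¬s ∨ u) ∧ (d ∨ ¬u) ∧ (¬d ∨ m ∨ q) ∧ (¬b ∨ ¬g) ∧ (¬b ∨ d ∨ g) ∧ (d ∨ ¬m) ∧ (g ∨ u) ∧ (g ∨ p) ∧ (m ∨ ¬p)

Try u = True:
  (¬p ∨ ¬u) forces p = False.
  (¬d ∨ p) forces d = False.
  clause (d ∨ ¬u) is falsified — backtrack.
So u = False.
  then (g ∨ u) forces g = True.
  then (¬b ∨ ¬g) forces b = False.
Set d = True.
  then (¬d ∨ p) forces p = True.
  then (m ∨ ¬p) forces m = True.
  then (¬m ∨ ¬p ∨ q) forces q = True.
  then (b ∨ ¬d ∨ ¬q ∨ ¬s) forces s = False.
All clauses satisfied.

u=F, d=T, b=F, q=T, m=T, g=T, s=F, p=T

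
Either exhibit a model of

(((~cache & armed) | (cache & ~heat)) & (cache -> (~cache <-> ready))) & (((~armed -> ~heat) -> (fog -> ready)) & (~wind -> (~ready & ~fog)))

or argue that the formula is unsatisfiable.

heat=F; ready=F; fog=F; wind=T; armed=T; cache=T

  ((~cache & armed) | (cache & ~heat)) & (cache -> (~cache <-> ready)) = True
    (~cache & armed) | (cache & ~heat) = True
      ~cache & armed = False
        ~cache = False
      cache & ~heat = True
        ~heat = True
    cache -> (~cache <-> ready) = True
      ~cache <-> ready = True
        ~cache = False
  ((~armed -> ~heat) -> (fog -> ready)) & (~wind -> (~ready & ~fog)) = True
    (~armed -> ~heat) -> (fog -> ready) = True
      ~armed -> ~heat = True
        ~armed = False
        ~heat = True
      fog -> ready = True
    ~wind -> (~ready & ~fog) = True
      ~wind = False
      ~ready & ~fog = True
        ~ready = True
        ~fog = True
Both conjuncts True, so the formula holds.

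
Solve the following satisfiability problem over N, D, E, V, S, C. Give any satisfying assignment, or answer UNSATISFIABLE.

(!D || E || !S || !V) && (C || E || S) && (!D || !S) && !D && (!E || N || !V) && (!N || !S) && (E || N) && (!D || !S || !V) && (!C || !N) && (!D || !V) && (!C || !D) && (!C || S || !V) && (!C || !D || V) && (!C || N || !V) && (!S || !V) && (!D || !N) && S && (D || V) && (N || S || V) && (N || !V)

Case V = True:
  (!D) forces D = False.
  (!S || !V) forces S = False.
  Clause (S) is falsified — contradiction.
Case V = False:
  (!D) forces D = False.
  Clause (D || V) is falsified — contradiction.
Both cases fail, so the formula is unsatisfiable.

The formula is unsatisfiable.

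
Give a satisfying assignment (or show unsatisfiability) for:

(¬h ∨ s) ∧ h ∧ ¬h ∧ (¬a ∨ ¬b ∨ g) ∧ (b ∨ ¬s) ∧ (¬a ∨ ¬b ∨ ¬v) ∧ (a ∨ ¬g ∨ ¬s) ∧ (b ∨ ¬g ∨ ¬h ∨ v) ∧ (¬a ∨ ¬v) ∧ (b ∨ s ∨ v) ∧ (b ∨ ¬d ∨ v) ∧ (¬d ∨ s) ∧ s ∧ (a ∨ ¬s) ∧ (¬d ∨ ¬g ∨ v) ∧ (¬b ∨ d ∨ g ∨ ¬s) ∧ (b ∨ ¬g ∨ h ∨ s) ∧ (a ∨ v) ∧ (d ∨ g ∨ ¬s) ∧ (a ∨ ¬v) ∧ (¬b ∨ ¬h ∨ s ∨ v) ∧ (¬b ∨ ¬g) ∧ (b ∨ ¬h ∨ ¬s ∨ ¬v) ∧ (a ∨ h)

No satisfying assignment exists.

Case h = True:
  Clause (¬h) is falsified — contradiction.
Case h = False:
  Clause (h) is falsified — contradiction.
Both cases fail, so the formula is unsatisfiable.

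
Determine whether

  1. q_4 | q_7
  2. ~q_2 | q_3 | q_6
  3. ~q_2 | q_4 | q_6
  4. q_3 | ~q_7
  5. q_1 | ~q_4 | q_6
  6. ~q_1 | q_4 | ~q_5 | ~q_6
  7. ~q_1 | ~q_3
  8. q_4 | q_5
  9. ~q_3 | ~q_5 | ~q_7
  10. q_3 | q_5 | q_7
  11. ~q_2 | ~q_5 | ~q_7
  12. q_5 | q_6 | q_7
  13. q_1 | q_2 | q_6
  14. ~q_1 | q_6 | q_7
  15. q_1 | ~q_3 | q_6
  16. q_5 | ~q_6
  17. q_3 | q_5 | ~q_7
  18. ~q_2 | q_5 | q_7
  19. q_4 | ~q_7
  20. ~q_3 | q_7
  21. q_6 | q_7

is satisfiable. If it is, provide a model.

q_1=T, q_2=F, q_3=F, q_4=T, q_5=T, q_6=T, q_7=F

Set q_1 = True.
  then (~q_1 | ~q_3) forces q_3 = False.
  then (q_3 | ~q_7) forces q_7 = False.
  then (q_3 | q_5 | q_7) forces q_5 = True.
  then (~q_1 | q_6 | q_7) forces q_6 = True.
  then (q_4 | q_7) forces q_4 = True.
Set q_2 = False.
All clauses satisfied.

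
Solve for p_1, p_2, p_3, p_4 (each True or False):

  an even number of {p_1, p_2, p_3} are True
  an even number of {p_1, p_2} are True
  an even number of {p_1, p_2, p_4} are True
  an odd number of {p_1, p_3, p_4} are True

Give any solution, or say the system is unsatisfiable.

p_1 = True, p_2 = True, p_3 = False, p_4 = False

{p_1, p_2, p_3}: 2 true → even ✓
{p_1, p_2}: 2 true → even ✓
{p_1, p_2, p_4}: 2 true → even ✓
{p_1, p_3, p_4}: 1 true → odd ✓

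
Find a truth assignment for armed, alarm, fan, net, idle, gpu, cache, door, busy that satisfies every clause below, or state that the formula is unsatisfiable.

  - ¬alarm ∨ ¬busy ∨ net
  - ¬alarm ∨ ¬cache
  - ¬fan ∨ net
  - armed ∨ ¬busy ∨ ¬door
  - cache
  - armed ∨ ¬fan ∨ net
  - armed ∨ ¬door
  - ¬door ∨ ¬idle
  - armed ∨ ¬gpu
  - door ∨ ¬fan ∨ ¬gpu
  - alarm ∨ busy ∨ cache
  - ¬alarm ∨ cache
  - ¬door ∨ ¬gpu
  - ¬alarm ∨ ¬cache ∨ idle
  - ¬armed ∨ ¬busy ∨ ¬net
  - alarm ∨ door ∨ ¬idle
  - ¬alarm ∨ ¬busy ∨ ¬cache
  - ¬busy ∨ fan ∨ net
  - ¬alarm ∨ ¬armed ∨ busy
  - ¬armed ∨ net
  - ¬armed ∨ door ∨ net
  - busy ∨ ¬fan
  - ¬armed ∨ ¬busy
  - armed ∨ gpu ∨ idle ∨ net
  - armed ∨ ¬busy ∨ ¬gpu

Unit clause (cache) forces cache = True.
In (¬alarm ∨ ¬cache) only ¬alarm is left, so alarm = False.
Set armed = True.
  then (¬armed ∨ net) forces net = True.
  then (¬armed ∨ ¬busy) forces busy = False.
  then (busy ∨ ¬fan) forces fan = False.
Try idle = True:
  (¬door ∨ ¬idle) forces door = False.
  clause (alarm ∨ door ∨ ¬idle) is falsified — backtrack.
So idle = False.
Set gpu = False.
Set door = False.
All clauses satisfied.

armed: True, alarm: False, fan: False, net: True, idle: False, gpu: False, cache: True, door: False, busy: False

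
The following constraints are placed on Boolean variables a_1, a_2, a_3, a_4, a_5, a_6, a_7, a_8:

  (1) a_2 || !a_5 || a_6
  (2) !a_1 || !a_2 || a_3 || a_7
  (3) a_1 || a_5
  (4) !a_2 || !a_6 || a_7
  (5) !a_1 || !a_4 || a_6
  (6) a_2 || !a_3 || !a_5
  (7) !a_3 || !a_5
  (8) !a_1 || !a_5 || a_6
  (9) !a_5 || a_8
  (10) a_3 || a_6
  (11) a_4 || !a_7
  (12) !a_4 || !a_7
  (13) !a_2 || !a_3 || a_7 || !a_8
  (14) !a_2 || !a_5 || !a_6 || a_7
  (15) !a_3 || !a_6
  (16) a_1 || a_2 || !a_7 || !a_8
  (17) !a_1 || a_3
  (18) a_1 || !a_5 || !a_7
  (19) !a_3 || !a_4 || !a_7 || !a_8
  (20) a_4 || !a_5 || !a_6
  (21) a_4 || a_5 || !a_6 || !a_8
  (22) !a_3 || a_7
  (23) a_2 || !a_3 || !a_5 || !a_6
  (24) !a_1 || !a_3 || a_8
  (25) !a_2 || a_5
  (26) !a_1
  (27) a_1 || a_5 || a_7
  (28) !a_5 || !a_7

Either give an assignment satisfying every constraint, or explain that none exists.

a_1=F, a_2=F, a_3=F, a_4=T, a_5=T, a_6=T, a_7=F, a_8=T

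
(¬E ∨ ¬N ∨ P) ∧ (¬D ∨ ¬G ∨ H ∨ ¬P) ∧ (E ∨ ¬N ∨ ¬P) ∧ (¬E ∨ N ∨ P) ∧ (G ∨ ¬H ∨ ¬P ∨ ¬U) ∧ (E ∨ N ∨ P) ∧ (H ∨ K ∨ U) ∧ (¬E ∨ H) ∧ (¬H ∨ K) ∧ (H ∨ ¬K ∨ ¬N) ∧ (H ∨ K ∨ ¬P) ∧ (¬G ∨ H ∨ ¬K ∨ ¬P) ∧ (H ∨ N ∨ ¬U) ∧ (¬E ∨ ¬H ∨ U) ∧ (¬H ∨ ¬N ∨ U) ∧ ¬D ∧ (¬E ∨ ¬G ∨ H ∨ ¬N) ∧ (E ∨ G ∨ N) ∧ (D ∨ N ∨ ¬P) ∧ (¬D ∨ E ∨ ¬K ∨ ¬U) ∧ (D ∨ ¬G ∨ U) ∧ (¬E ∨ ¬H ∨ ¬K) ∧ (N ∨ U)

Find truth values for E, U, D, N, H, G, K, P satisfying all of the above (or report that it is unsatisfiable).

E = False; U = True; D = False; N = True; H = True; G = True; K = True; P = False

Unit clause (¬D) forces D = False.
Try E = True:
  (¬E ∨ H) forces H = True.
  (¬H ∨ K) forces K = True.
  clause (¬E ∨ ¬H ∨ ¬K) is falsified — backtrack.
So E = False.
Set U = True.
Try N = False:
  (E ∨ N ∨ P) forces P = True.
  clause (D ∨ N ∨ ¬P) is falsified — backtrack.
So N = True.
  then (E ∨ ¬N ∨ ¬P) forces P = False.
Set H = True.
  then (¬H ∨ K) forces K = True.
Set G = True.
All clauses satisfied.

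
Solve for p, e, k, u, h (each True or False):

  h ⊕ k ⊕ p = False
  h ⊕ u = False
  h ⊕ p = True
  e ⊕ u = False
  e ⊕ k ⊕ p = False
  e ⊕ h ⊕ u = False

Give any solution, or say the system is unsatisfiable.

p=T; e=F; k=T; u=F; h=F

h ⊕ k ⊕ p = F ⊕ T ⊕ T = False ✓
h ⊕ u = F ⊕ F = False ✓
h ⊕ p = F ⊕ T = True ✓
e ⊕ u = F ⊕ F = False ✓
e ⊕ k ⊕ p = F ⊕ T ⊕ T = False ✓
e ⊕ h ⊕ u = F ⊕ F ⊕ F = False ✓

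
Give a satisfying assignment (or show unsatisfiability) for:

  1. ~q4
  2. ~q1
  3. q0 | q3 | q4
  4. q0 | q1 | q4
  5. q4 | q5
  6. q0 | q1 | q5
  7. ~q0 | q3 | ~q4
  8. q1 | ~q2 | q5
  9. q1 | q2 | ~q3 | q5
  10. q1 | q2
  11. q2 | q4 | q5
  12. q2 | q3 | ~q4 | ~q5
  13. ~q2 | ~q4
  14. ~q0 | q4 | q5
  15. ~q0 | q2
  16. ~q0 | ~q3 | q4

q0 = True, q1 = False, q2 = True, q3 = False, q4 = False, q5 = True

Unit clause (~q4) forces q4 = False.
Unit clause (~q1) forces q1 = False.
In (q0 | q1 | q4) only q0 is left, so q0 = True.
In (q4 | q5) only q5 is left, so q5 = True.
In (q1 | q2) only q2 is left, so q2 = True.
In (~q0 | ~q3 | q4) only ~q3 is left, so q3 = False.
All clauses satisfied.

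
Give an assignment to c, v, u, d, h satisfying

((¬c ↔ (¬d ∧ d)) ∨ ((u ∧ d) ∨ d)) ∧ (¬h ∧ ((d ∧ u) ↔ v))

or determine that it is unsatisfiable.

c=T, v=T, u=T, d=T, h=F

  (¬c ↔ (¬d ∧ d)) ∨ ((u ∧ d) ∨ d) = True
    ¬c ↔ (¬d ∧ d) = True
      ¬c = False
      ¬d ∧ d = False
        ¬d = False
    (u ∧ d) ∨ d = True
      u ∧ d = True
  ¬h ∧ ((d ∧ u) ↔ v) = True
    ¬h = True
    (d ∧ u) ↔ v = True
      d ∧ u = True
Both conjuncts True, so the formula holds.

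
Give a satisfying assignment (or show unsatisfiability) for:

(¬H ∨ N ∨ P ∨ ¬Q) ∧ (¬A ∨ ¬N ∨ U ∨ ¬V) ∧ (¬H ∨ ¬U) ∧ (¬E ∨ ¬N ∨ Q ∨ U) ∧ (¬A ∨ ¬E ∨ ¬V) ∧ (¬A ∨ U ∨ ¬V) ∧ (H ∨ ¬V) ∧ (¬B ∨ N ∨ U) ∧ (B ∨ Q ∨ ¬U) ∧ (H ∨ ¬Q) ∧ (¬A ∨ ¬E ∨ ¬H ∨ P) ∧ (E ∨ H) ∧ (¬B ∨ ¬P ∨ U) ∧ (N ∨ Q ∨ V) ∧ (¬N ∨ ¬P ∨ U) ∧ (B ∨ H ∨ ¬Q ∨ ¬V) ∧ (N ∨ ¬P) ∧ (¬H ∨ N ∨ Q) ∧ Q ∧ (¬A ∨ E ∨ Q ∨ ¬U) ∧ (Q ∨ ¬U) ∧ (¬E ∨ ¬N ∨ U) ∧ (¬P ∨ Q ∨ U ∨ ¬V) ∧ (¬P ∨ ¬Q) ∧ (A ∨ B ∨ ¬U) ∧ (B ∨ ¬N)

P = False, A = False, E = False, U = False, Q = True, H = True, V = False, N = True, B = True

Unit clause (Q) forces Q = True.
In (¬P ∨ ¬Q) only ¬P is left, so P = False.
In (H ∨ ¬Q) only H is left, so H = True.
In (¬H ∨ N ∨ P ∨ ¬Q) only N is left, so N = True.
In (¬H ∨ ¬U) only ¬U is left, so U = False.
In (¬E ∨ ¬N ∨ U) only ¬E is left, so E = False.
In (B ∨ ¬N) only B is left, so B = True.
Set A = False.
Set V = False.
All clauses satisfied.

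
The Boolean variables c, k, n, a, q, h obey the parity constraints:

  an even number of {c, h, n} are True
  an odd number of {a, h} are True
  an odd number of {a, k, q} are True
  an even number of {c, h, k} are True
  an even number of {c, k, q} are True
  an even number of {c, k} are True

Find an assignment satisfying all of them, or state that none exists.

c = False; k = False; n = False; a = True; q = False; h = False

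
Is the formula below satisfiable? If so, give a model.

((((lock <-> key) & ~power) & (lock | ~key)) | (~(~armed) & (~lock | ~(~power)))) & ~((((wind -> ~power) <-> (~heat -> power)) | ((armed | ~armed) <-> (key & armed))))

key = False, armed = True, lock = False, heat = False, power = False, wind = True

  (((lock <-> key) & ~power) & (lock | ~key)) | (~(~armed) & (~lock | ~(~power))) = True
    ((lock <-> key) & ~power) & (lock | ~key) = True
      (lock <-> key) & ~power = True
        lock <-> key = True
        ~power = True
      lock | ~key = True
        ~key = True
    ~(~armed) & (~lock | ~(~power)) = True
      ~(~armed) = True
        ~armed = False
      ~lock | ~(~power) = True
        ~lock = True
        ~(~power) = False
          ~power = True
  ~((((wind -> ~power) <-> (~heat -> power)) | ((armed | ~armed) <-> (key & armed)))) = True
    ((wind -> ~power) <-> (~heat -> power)) | ((armed | ~armed) <-> (key & armed)) = False
      (wind -> ~power) <-> (~heat -> power) = False
        wind -> ~power = True
          ~power = True
        ~heat -> power = False
          ~heat = True
      (armed | ~armed) <-> (key & armed) = False
        armed | ~armed = True
          ~armed = False
        key & armed = False
Both conjuncts True, so the formula holds.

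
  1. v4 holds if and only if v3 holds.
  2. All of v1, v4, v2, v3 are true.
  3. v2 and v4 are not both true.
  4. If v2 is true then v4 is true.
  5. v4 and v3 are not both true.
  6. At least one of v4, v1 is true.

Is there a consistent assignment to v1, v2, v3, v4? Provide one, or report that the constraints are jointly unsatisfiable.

UNSATISFIABLE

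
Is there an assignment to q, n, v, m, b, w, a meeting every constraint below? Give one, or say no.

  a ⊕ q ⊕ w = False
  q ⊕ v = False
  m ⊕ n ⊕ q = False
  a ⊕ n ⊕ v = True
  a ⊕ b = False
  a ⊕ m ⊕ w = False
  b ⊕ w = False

q = False; n = False; v = False; m = False; b = True; w = True; a = True

a ⊕ q ⊕ w = T ⊕ F ⊕ T = False ✓
q ⊕ v = F ⊕ F = False ✓
m ⊕ n ⊕ q = F ⊕ F ⊕ F = False ✓
a ⊕ n ⊕ v = T ⊕ F ⊕ F = True ✓
a ⊕ b = T ⊕ T = False ✓
a ⊕ m ⊕ w = T ⊕ F ⊕ T = False ✓
b ⊕ w = T ⊕ T = False ✓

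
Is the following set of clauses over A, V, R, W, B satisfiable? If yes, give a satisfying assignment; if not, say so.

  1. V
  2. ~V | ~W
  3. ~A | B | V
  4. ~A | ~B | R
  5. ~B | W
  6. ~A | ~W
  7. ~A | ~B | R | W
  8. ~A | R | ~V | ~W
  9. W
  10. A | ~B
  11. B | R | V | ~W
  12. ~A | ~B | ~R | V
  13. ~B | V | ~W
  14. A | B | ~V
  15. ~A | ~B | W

Case V = True:
  (~V | ~W) forces W = False.
  Clause (W) is falsified — contradiction.
Case V = False:
  Clause (V) is falsified — contradiction.
Both cases fail, so the formula is unsatisfiable.

Unsatisfiable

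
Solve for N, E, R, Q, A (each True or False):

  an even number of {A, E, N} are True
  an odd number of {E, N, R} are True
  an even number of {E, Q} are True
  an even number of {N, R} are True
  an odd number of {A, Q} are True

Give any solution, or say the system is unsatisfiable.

N = True; E = True; R = True; Q = True; A = False

{A, E, N}: 2 true → even ✓
{E, N, R}: 3 true → odd ✓
{E, Q}: 2 true → even ✓
{N, R}: 2 true → even ✓
{A, Q}: 1 true → odd ✓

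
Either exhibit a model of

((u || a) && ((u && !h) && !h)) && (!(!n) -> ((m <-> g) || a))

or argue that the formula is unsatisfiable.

u = True; n = False; h = False; m = False; g = False; a = True

  (u || a) && ((u && !h) && !h) = True
    u || a = True
    (u && !h) && !h = True
      u && !h = True
        !h = True
      !h = True
  !(!n) -> ((m <-> g) || a) = True
    !(!n) = False
      !n = True
    (m <-> g) || a = True
      m <-> g = True
Both conjuncts True, so the formula holds.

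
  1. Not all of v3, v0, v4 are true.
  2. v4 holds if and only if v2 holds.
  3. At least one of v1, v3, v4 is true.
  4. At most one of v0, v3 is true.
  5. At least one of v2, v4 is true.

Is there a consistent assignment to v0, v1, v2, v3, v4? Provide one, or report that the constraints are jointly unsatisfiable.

v0=T, v1=T, v2=T, v3=F, v4=T

  (1) {v3, v0, v4}: 2/3 true — not all ✓
  (2) v4=T, v2=T — same ✓
  (3) {v1, v3, v4}: 2 true — at least one ✓
  (4) {v0, v3}: 1 true — at most one ✓
  (5) {v2, v4}: 2 true — at least one ✓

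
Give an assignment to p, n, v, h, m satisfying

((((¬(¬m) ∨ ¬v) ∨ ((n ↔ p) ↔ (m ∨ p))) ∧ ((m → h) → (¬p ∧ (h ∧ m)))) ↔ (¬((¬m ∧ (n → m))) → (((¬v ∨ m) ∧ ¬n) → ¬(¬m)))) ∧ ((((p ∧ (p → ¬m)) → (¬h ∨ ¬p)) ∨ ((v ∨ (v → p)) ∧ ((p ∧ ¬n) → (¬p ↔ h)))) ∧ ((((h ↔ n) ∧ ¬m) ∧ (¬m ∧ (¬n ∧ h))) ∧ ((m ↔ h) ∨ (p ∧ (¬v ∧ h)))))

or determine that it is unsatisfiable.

Case m = True: the conjunct ¬m is False.
Case m = False: the formula simplifies to ¬((¬(¬n) → ¬((¬v ∧ ¬n)))) ∧ (((p → (¬h ∨ ¬p)) ∨ ((v ∨ (v → p)) ∧ ((p ∧ ¬n) → (¬p ↔ h)))) ∧ (((h ↔ n) ∧ (¬n ∧ h)) ∧ (¬h ∨ (p ∧ (¬v ∧ h))))).
  n = True: the conjunct ¬((¬(¬n) → ¬((¬v ∧ ¬n)))) becomes ¬((True → True)) = False.
  n = False: the conjunct ¬((¬(¬n) → ¬((¬v ∧ ¬n)))) becomes ¬((False → ¬(¬v))) = False.
Both cases fail — unsatisfiable.

The formula is unsatisfiable.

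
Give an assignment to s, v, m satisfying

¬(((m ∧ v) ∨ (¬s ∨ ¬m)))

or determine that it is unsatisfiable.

s = True, v = False, m = True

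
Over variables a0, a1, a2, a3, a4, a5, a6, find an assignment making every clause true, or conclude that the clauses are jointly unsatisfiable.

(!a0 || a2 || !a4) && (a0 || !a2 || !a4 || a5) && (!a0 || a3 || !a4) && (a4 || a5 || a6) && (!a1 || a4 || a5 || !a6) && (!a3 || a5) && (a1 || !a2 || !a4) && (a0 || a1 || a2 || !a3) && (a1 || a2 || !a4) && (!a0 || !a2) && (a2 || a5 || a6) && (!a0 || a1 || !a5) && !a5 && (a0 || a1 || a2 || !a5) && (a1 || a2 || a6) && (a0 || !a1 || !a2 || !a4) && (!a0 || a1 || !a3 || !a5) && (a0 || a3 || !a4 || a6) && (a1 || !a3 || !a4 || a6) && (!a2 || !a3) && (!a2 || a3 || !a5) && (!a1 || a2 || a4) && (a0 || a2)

Unit clause (!a5) forces a5 = False.
In (!a3 || a5) only !a3 is left, so a3 = False.
Set a0 = True.
  then (!a0 || a3 || !a4) forces a4 = False.
  then (a4 || a5 || a6) forces a6 = True.
  then (!a1 || a4 || a5 || !a6) forces a1 = False.
  then (!a0 || !a2) forces a2 = False.
All clauses satisfied.

a0 = True, a1 = False, a2 = False, a3 = False, a4 = False, a5 = False, a6 = True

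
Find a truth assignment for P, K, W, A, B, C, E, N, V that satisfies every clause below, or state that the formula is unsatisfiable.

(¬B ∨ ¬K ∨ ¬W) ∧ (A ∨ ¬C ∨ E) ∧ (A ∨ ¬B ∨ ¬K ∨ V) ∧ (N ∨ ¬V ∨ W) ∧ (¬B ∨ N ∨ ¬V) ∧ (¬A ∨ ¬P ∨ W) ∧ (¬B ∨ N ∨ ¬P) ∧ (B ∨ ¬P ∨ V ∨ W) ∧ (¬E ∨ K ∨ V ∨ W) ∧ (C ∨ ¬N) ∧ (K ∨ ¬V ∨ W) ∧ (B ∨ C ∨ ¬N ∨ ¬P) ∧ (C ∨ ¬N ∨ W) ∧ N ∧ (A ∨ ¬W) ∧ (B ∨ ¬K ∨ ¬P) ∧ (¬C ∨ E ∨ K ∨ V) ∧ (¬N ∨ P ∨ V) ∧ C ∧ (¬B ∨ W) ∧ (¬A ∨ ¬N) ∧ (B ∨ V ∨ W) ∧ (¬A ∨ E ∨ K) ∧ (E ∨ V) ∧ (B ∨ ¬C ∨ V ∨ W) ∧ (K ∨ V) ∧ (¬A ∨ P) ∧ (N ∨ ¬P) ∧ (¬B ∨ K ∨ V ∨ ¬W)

Unit clause (N) forces N = True.
Unit clause (C) forces C = True.
In (¬A ∨ ¬N) only ¬A is left, so A = False.
In (A ∨ ¬C ∨ E) only E is left, so E = True.
In (A ∨ ¬W) only ¬W is left, so W = False.
In (¬B ∨ W) only ¬B is left, so B = False.
In (B ∨ V ∨ W) only V is left, so V = True.
In (K ∨ ¬V ∨ W) only K is left, so K = True.
In (B ∨ ¬K ∨ ¬P) only ¬P is left, so P = False.
All clauses satisfied.

P = False; K = True; W = False; A = False; B = False; C = True; E = True; N = True; V = True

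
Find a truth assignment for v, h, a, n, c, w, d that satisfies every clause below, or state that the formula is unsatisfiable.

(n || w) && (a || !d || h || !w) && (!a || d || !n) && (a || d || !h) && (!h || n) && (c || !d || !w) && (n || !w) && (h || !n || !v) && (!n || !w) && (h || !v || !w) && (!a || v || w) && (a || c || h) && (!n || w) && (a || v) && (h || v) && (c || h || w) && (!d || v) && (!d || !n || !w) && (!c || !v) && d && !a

Case n = True:
  (!n || !w) forces w = False.
  Clause (!n || w) is falsified — contradiction.
Case n = False:
  (n || w) forces w = True.
  Clause (n || !w) is falsified — contradiction.
Both cases fail, so the formula is unsatisfiable.

UNSATISFIABLE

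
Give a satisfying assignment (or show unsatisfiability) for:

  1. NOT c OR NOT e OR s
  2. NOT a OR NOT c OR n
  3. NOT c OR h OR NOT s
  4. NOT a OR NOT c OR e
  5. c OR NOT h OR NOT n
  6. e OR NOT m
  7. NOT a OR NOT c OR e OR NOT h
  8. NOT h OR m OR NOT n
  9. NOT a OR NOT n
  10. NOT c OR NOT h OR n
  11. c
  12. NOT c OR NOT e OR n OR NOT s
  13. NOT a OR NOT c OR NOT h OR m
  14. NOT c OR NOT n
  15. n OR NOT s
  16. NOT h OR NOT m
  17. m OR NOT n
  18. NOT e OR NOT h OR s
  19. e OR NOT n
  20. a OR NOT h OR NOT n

c=T, a=F, n=F, s=F, m=F, h=F, e=F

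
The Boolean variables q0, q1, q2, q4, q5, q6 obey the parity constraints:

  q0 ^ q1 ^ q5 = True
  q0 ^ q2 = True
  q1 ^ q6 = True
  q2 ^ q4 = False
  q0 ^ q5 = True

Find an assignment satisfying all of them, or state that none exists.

q0 = False, q1 = False, q2 = True, q4 = True, q5 = True, q6 = True

q0 ^ q1 ^ q5 = F ^ F ^ T = True ✓
q0 ^ q2 = F ^ T = True ✓
q1 ^ q6 = F ^ T = True ✓
q2 ^ q4 = T ^ T = False ✓
q0 ^ q5 = F ^ T = True ✓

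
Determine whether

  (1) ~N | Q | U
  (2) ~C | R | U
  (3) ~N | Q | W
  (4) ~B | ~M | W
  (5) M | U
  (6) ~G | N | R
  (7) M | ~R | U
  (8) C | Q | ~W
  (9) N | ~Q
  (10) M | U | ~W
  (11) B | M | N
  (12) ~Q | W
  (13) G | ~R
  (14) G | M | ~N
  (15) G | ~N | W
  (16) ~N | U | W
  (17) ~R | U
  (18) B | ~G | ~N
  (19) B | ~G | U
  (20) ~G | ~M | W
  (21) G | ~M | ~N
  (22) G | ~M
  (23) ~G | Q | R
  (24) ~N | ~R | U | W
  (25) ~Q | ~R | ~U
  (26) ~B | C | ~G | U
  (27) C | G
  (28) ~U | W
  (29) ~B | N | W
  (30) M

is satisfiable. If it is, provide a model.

Unit clause (M) forces M = True.
In (G | ~M) only G is left, so G = True.
In (~G | ~M | W) only W is left, so W = True.
Set C = True.
Set U = True.
Set Q = False.
  then (~G | Q | R) forces R = True.
Set B = True.
Set N = False.
All clauses satisfied.

C=T, U=T, Q=F, G=T, B=T, N=F, M=T, W=T, R=T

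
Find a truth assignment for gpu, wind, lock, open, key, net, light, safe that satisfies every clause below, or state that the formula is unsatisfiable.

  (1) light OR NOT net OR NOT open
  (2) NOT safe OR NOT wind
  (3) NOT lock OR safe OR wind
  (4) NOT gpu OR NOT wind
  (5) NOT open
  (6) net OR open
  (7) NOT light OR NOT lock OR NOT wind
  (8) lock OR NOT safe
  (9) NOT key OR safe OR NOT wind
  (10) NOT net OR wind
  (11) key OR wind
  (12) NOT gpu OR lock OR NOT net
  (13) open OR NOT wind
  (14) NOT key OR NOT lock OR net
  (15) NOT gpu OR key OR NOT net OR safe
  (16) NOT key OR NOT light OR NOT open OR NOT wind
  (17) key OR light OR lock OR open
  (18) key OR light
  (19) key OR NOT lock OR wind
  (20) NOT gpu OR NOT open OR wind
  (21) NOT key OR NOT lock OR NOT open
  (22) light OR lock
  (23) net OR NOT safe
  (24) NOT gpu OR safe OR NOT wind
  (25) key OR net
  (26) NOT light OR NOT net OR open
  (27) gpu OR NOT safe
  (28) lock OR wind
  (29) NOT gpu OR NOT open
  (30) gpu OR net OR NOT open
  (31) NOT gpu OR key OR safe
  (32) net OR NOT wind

Case open = True:
  Clause (NOT open) is falsified — contradiction.
Case open = False:
  (net OR open) forces net = True.
  (NOT net OR wind) forces wind = True.
  Clause (open OR NOT wind) is falsified — contradiction.
Both cases fail, so the formula is unsatisfiable.

Unsatisfiable — no assignment works.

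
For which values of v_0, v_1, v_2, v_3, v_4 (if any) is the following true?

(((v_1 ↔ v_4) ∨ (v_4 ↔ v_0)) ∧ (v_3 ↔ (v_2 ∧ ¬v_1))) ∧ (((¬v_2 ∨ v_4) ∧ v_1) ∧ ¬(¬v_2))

v_0 = False, v_1 = True, v_2 = True, v_3 = False, v_4 = True

  ((v_1 ↔ v_4) ∨ (v_4 ↔ v_0)) ∧ (v_3 ↔ (v_2 ∧ ¬v_1)) = True
    (v_1 ↔ v_4) ∨ (v_4 ↔ v_0) = True
      v_1 ↔ v_4 = True
      v_4 ↔ v_0 = False
    v_3 ↔ (v_2 ∧ ¬v_1) = True
      v_2 ∧ ¬v_1 = False
        ¬v_1 = False
  ((¬v_2 ∨ v_4) ∧ v_1) ∧ ¬(¬v_2) = True
    (¬v_2 ∨ v_4) ∧ v_1 = True
      ¬v_2 ∨ v_4 = True
        ¬v_2 = False
    ¬(¬v_2) = True
      ¬v_2 = False
Both conjuncts True, so the formula holds.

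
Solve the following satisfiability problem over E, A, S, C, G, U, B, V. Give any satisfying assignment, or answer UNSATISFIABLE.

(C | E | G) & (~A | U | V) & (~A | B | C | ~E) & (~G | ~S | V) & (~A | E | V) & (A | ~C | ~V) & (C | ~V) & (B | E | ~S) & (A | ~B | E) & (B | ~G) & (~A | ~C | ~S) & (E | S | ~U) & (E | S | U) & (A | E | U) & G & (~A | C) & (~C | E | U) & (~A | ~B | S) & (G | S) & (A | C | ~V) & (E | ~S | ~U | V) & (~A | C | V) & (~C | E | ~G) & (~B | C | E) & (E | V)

E = True, A = False, S = False, C = True, G = True, U = False, B = True, V = False

Unit clause (G) forces G = True.
In (B | ~G) only B is left, so B = True.
Set E = True.
Set A = False.
Try S = True:
  (~G | ~S | V) forces V = True.
  (A | ~C | ~V) forces C = False.
  clause (C | ~V) is falsified — backtrack.
So S = False.
Set C = True.
  then (A | ~C | ~V) forces V = False.
Set U = False.
All clauses satisfied.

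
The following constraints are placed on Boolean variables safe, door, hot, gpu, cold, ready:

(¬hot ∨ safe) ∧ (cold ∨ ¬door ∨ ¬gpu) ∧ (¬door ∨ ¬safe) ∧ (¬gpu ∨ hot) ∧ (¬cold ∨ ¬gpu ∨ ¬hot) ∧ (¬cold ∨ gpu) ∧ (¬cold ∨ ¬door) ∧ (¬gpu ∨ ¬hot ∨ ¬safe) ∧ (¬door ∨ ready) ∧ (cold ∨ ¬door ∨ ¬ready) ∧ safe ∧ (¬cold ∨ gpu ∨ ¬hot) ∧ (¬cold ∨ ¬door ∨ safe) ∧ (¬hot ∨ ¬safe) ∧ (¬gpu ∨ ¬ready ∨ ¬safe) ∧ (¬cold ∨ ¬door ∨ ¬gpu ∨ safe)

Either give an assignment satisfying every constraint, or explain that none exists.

safe=T, door=F, hot=F, gpu=F, cold=F, ready=F

Unit clause (safe) forces safe = True.
In (¬hot ∨ ¬safe) only ¬hot is left, so hot = False.
In (¬door ∨ ¬safe) only ¬door is left, so door = False.
In (¬gpu ∨ hot) only ¬gpu is left, so gpu = False.
In (¬cold ∨ gpu) only ¬cold is left, so cold = False.
Set ready = False.
All clauses satisfied.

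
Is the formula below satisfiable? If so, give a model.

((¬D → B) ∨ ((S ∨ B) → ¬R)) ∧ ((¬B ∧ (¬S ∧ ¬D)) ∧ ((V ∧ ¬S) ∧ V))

B = False, D = False, R = True, V = True, S = False

  (¬D → B) ∨ ((S ∨ B) → ¬R) = True
    ¬D → B = False
      ¬D = True
    (S ∨ B) → ¬R = True
      S ∨ B = False
      ¬R = False
  (¬B ∧ (¬S ∧ ¬D)) ∧ ((V ∧ ¬S) ∧ V) = True
    ¬B ∧ (¬S ∧ ¬D) = True
      ¬B = True
      ¬S ∧ ¬D = True
        ¬S = True
        ¬D = True
    (V ∧ ¬S) ∧ V = True
      V ∧ ¬S = True
        ¬S = True
Both conjuncts True, so the formula holds.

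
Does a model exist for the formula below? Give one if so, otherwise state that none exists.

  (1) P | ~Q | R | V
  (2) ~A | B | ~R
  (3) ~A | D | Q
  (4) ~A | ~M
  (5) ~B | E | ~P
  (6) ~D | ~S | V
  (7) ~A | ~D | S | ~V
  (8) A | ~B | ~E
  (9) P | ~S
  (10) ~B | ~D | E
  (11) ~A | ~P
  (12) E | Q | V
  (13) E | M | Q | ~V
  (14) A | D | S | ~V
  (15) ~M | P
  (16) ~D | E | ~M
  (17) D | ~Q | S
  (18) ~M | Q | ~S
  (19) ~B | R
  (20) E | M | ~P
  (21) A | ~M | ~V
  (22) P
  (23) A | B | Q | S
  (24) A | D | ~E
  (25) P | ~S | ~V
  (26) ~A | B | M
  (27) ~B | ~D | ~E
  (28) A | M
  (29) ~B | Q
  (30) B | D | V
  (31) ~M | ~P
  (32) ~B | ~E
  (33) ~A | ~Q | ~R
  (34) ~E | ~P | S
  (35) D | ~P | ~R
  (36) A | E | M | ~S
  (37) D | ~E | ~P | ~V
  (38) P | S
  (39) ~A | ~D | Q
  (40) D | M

No satisfying assignment exists.

Case P = True:
  (~A | ~P) forces A = False.
  (A | M) forces M = True.
  Clause (~M | ~P) is falsified — contradiction.
Case P = False:
  Clause (P) is falsified — contradiction.
Both cases fail, so the formula is unsatisfiable.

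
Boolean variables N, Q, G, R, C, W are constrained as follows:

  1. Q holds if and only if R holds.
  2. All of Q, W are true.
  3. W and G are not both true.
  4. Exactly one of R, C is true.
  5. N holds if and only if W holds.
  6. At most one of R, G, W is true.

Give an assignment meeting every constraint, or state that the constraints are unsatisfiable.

Case Q = True:
  (1) with Q=T forces R = True.
  (2) forces W = True.
  Constraint (6) is violated (R=T, W=T) — contradiction.
Case Q = False:
  Constraint (2) is violated (Q=F) — contradiction.
Both cases fail — unsatisfiable.

The formula is unsatisfiable.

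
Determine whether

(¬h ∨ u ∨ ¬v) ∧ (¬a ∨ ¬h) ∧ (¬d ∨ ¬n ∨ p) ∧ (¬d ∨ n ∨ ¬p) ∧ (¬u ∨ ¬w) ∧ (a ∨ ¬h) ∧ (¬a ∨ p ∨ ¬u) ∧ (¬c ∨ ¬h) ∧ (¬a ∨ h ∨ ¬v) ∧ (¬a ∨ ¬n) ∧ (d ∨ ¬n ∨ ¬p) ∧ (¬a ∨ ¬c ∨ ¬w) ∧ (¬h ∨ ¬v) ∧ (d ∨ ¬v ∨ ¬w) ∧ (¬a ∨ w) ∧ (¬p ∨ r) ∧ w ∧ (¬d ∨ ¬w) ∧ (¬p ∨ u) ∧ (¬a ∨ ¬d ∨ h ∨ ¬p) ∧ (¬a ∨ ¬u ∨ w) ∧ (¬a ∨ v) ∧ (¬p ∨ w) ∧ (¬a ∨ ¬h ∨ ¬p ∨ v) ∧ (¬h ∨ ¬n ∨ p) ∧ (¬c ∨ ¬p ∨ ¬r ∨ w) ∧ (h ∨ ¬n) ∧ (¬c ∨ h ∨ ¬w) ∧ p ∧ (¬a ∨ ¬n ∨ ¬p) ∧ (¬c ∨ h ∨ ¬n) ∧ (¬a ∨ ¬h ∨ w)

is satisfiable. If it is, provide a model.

Case p = True:
  (¬p ∨ r) forces r = True.
  (w) forces w = True.
  (¬u ∨ ¬w) forces u = False.
  Clause (¬p ∨ u) is falsified — contradiction.
Case p = False:
  Clause (p) is falsified — contradiction.
Both cases fail, so the formula is unsatisfiable.

The formula is unsatisfiable.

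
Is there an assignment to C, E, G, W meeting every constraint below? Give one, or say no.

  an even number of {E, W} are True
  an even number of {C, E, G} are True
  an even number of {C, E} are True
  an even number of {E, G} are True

C = False, E = False, G = False, W = False

{E, W}: 0 true → even ✓
{C, E, G}: 0 true → even ✓
{C, E}: 0 true → even ✓
{E, G}: 0 true → even ✓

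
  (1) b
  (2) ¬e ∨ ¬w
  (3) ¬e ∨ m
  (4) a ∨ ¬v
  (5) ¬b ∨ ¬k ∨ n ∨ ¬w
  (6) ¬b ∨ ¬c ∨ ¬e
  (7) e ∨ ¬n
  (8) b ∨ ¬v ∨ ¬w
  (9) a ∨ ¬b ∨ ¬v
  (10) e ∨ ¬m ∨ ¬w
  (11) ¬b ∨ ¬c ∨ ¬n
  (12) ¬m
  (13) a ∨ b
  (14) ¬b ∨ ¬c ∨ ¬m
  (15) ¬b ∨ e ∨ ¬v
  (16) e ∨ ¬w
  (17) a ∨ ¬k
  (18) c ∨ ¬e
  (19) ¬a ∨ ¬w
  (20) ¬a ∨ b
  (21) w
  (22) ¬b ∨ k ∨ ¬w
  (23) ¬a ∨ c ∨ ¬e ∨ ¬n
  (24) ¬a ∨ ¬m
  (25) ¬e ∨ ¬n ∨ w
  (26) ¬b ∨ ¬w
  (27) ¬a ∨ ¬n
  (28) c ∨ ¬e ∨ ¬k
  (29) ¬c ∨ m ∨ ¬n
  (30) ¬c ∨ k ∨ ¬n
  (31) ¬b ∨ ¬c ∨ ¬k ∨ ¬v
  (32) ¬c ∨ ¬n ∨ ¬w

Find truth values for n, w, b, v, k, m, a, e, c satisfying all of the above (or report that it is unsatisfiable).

Unsatisfiable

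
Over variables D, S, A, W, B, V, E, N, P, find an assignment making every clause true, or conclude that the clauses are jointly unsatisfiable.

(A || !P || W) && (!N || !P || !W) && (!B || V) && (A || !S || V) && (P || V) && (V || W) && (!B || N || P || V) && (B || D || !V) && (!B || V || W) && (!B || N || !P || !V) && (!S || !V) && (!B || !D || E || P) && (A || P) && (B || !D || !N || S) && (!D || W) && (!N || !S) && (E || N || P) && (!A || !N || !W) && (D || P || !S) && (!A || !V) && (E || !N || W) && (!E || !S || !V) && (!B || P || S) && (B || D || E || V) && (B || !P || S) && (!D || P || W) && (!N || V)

Set D = False.
Set S = True.
  then (!S || !V) forces V = False.
  then (!N || !S) forces N = False.
  then (D || P || !S) forces P = True.
  then (!B || V) forces B = False.
  then (A || !S || V) forces A = True.
  then (V || W) forces W = True.
  then (B || D || E || V) forces E = True.
All clauses satisfied.

D=F, S=T, A=T, W=T, B=F, V=F, E=T, N=F, P=T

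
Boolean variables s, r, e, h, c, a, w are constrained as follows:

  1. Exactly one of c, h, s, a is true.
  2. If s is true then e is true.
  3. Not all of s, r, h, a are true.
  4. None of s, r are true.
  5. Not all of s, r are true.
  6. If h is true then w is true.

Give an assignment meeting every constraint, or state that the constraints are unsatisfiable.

s: False, r: False, e: False, h: False, c: True, a: False, w: True

  (1) {c, h, s, a}: 1 true — exactly one ✓
  (2) s=F ⇒ e: vacuous ✓
  (3) {s, r, h, a}: 0/4 true — not all ✓
  (4) {s, r}: 0 true — none ✓
  (5) {s, r}: 0/2 true — not all ✓
  (6) h=F ⇒ w: vacuous ✓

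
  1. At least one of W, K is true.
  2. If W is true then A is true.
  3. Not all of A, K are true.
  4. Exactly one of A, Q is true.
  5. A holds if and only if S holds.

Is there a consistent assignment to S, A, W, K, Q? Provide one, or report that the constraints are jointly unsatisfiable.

S = True, A = True, W = True, K = False, Q = False

  (1) {W, K}: 1 true — at least one ✓
  (2) W=T ⇒ A: T ✓
  (3) {A, K}: 1/2 true — not all ✓
  (4) {A, Q}: 1 true — exactly one ✓
  (5) A=T, S=T — same ✓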